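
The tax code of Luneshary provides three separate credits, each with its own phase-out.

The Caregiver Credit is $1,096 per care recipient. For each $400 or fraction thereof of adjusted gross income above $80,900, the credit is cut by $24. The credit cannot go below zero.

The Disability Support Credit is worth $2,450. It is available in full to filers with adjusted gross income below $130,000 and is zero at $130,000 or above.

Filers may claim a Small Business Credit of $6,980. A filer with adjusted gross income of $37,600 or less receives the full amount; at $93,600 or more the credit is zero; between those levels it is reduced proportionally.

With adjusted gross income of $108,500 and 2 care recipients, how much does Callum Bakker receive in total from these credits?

$2,986

Caregiver Credit: base = 2 × $1,096 = $2,192. income exceeds $80,900 by $27,600, which is 69 full-or-partial $400 increments; reduction = 69 × $24 = $1,656, leaving $536.
Disability Support Credit: $108,500 is below the $130,000 cutoff, so the full $2,450 applies.
Small Business Credit: $108,500 is at or above $93,600, so the credit is $0.
Total: $536 + $2,450 + $0 = $2,986.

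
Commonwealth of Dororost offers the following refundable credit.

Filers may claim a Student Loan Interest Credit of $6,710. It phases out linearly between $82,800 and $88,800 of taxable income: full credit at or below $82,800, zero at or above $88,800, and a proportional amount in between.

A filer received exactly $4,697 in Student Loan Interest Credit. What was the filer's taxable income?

$4,697 is 4,697/6,710 of the full $6,710, so 2,013/6,710 of the $6,000 range has been used: income = $82,800 + $6,000 × 2,013/6,710 = $84,600.

$84,600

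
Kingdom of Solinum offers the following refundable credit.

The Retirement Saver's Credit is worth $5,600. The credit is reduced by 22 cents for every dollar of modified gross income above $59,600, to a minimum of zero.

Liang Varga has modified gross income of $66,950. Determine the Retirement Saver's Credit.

$3,983

Retirement Saver's Credit: 22% of the $7,350 excess over $59,600 is $1,617; credit = $5,600 − $1,617 = $3,983.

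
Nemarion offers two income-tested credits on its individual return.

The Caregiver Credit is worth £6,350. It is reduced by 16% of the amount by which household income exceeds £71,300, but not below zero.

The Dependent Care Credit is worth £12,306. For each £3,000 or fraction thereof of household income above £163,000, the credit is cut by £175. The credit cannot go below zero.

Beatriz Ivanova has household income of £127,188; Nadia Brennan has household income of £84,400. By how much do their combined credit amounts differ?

£4,254

Beatriz (£127,188): Caregiver Credit: 16% of the £55,888 excess over £71,300 is £8,942.08 ≥ base, so the credit is £0. Dependent Care Credit: £127,188 is at or below the £163,000 threshold, so the full £12,306 applies. total £0 + £12,306 = £12,306
Nadia (£84,400): Caregiver Credit: 16% of the £13,100 excess over £71,300 is £2,096; credit = £6,350 − £2,096 = £4,254. Dependent Care Credit: £84,400 is at or below the £163,000 threshold, so the full £12,306 applies. total £4,254 + £12,306 = £16,560
Difference: |£12,306 − £16,560| = £4,254.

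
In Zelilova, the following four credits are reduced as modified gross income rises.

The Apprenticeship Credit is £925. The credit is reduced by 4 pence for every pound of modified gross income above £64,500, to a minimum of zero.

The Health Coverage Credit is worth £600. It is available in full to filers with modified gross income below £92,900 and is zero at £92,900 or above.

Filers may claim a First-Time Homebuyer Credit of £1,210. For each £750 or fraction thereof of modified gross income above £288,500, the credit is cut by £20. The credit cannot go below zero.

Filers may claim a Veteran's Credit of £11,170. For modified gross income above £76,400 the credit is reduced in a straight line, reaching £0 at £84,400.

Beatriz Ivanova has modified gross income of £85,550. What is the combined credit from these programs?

Apprenticeship Credit: 4% of the £21,050 excess over £64,500 is £842; credit = £925 − £842 = £83.
Health Coverage Credit: £85,550 is below the £92,900 cutoff, so the full £600 applies.
First-Time Homebuyer Credit: £85,550 is at or below the £288,500 threshold, so the full £1,210 applies.
Veteran's Credit: £85,550 is at or above £84,400, so the credit is £0.
Total: £83 + £600 + £1,210 + £0 = £1,893.

£1,893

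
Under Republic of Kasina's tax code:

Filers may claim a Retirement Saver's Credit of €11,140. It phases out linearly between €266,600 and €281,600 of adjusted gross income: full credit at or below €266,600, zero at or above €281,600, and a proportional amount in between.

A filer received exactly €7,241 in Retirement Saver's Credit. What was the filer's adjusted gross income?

€7,241 is 7,241/11,140 of the full €11,140, so 3,899/11,140 of the €15,000 range has been used: income = €266,600 + €15,000 × 3,899/11,140 = €271,850.

€271,850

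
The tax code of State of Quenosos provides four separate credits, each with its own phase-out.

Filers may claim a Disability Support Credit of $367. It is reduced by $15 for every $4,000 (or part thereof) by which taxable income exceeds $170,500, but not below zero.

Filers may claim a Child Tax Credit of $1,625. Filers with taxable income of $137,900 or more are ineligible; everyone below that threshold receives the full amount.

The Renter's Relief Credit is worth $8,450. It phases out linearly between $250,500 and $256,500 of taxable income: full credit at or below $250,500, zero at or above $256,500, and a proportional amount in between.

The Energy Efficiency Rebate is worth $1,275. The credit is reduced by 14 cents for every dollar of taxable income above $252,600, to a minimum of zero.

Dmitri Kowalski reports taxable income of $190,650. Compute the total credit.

Disability Support Credit: income exceeds $170,500 by $20,150, which is 6 full-or-partial $4,000 increments; reduction = 6 × $15 = $90, leaving $277.
Child Tax Credit: $190,650 meets or exceeds the $137,900 cutoff, so the credit is $0.
Renter's Relief Credit: $190,650 is at or below the $250,500 threshold, so the full $8,450 applies.
Energy Efficiency Rebate: $190,650 is at or below the $252,600 threshold, so the full $1,275 applies.
Total: $277 + $0 + $8,450 + $1,275 = $10,002.

$10,002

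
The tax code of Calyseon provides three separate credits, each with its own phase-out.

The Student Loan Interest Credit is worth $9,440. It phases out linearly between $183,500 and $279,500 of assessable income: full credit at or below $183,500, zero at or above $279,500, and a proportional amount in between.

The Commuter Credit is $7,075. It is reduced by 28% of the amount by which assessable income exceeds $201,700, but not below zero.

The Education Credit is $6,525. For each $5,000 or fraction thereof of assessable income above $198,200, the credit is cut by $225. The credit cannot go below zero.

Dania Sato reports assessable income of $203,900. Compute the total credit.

$19,968

Student Loan Interest Credit: $203,900 is $20,400 into a $96,000 phase-out range, leaving 75,600/96,000 of the credit: $9,440 × 75,600/96,000 = $7,434.
Commuter Credit: 28% of the $2,200 excess over $201,700 is $616; credit = $7,075 − $616 = $6,459.
Education Credit: income exceeds $198,200 by $5,700, which is 2 full-or-partial $5,000 increments; reduction = 2 × $225 = $450, leaving $6,075.
Total: $7,434 + $6,459 + $6,075 = $19,968.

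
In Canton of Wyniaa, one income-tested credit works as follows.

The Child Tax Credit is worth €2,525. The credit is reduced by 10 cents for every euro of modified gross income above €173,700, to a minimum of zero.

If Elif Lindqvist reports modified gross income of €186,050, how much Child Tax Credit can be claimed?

Child Tax Credit: 10% of the €12,350 excess over €173,700 is €1,235; credit = €2,525 − €1,235 = €1,290.

€1,290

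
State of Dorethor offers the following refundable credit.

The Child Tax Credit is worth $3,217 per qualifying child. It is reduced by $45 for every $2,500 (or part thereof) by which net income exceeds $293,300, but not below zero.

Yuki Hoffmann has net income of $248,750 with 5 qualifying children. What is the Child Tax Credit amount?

$16,085

Child Tax Credit: base = 5 × $3,217 = $16,085. $248,750 is at or below the $293,300 threshold, so the full $16,085 applies.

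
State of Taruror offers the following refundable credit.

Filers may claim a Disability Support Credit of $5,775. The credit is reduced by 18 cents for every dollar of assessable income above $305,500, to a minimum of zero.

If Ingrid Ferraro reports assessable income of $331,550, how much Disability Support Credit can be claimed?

Disability Support Credit: 18% of the $26,050 excess over $305,500 is $4,689; credit = $5,775 − $4,689 = $1,086.

$1,086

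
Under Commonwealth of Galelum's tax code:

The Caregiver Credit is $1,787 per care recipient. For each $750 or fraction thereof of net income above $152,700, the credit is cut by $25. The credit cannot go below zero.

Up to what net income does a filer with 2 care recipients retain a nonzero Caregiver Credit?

$259,200

Full credit = 2 × $1,787 = $3,574.
After 142 increments the reduction is 142 × $25 = $3,550, leaving $24; one more increment wipes it out. Increment 142 ends at excess 142 × $750 = $106,500, so the highest qualifying income is $152,700 + $106,500 = $259,200.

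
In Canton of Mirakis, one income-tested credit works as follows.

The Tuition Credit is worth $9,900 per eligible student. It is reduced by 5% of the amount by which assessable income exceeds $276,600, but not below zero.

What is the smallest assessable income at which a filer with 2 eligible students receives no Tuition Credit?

Full credit = 2 × $9,900 = $19,800.
The credit falls by 5% of each dollar above $276,600, so it reaches zero when the excess is $19,800 / 5% = $396,000: income = $276,600 + $396,000 = $672,600.

$672,600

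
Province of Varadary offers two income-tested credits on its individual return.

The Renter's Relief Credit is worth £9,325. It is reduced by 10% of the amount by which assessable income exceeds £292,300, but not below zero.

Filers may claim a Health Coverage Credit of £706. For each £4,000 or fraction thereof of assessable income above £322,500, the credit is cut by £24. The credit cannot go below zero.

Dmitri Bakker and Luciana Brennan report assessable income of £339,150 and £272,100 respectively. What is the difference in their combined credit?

£4,805

Dmitri (£339,150): Renter's Relief Credit: 10% of the £46,850 excess over £292,300 is £4,685; credit = £9,325 − £4,685 = £4,640. Health Coverage Credit: income exceeds £322,500 by £16,650, which is 5 full-or-partial £4,000 increments; reduction = 5 × £24 = £120, leaving £586. total £4,640 + £586 = £5,226
Luciana (£272,100): Renter's Relief Credit: £272,100 is at or below the £292,300 threshold, so the full £9,325 applies. Health Coverage Credit: £272,100 is at or below the £322,500 threshold, so the full £706 applies. total £9,325 + £706 = £10,031
Difference: |£5,226 − £10,031| = £4,805.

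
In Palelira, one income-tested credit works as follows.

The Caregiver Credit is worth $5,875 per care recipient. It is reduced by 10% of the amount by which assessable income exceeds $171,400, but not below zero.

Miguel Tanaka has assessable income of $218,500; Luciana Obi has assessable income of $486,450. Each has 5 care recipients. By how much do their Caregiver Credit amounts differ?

$24,665

Miguel ($218,500): Caregiver Credit: base = 5 × $5,875 = $29,375. 10% of the $47,100 excess over $171,400 is $4,710; credit = $29,375 − $4,710 = $24,665.
Luciana ($486,450): Caregiver Credit: base = 5 × $5,875 = $29,375. 10% of the $315,050 excess over $171,400 is $31,505 ≥ base, so the credit is $0.
Difference: |$24,665 − $0| = $24,665.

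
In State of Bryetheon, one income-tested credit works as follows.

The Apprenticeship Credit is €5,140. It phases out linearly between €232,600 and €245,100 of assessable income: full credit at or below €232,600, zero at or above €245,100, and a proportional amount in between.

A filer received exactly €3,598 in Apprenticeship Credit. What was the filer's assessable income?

€3,598 is 3,598/5,140 of the full €5,140, so 1,542/5,140 of the €12,500 range has been used: income = €232,600 + €12,500 × 1,542/5,140 = €236,350.

€236,350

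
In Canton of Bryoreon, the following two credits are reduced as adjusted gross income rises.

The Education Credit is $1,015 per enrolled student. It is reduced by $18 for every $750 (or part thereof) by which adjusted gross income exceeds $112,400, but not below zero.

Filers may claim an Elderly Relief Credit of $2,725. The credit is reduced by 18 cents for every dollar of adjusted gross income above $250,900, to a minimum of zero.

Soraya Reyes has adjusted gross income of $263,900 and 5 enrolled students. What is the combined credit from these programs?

$1,824

Education Credit: base = 5 × $1,015 = $5,075. income exceeds $112,400 by $151,500, which is 202 full-or-partial $750 increments; reduction = 202 × $18 = $3,636, leaving $1,439.
Elderly Relief Credit: 18% of the $13,000 excess over $250,900 is $2,340; credit = $2,725 − $2,340 = $385.
Total: $1,439 + $385 = $1,824.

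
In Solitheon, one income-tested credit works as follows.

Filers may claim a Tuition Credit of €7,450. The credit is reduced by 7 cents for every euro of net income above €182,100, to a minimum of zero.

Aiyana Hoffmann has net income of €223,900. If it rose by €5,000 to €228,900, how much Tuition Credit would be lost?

At €223,900 — 7% of the €41,800 excess over €182,100 is €2,926; credit = €7,450 − €2,926 = €4,524.
At €228,900 — 7% of the €46,800 excess over €182,100 is €3,276; credit = €7,450 − €3,276 = €4,174.
Lost: €4,524 − €4,174 = €350.

€350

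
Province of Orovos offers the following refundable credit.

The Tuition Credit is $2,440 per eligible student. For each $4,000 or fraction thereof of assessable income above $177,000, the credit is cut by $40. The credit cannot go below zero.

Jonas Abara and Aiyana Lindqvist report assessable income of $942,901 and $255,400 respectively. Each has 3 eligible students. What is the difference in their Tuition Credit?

Jonas ($942,901): Tuition Credit: base = 3 × $2,440 = $7,320. income exceeds $177,000 by $765,901 → 192 increments × $40 = $7,680 ≥ base, so the credit is $0.
Aiyana ($255,400): Tuition Credit: base = 3 × $2,440 = $7,320. income exceeds $177,000 by $78,400, which is 20 full-or-partial $4,000 increments; reduction = 20 × $40 = $800, leaving $6,520.
Difference: |$0 − $6,520| = $6,520.

$6,520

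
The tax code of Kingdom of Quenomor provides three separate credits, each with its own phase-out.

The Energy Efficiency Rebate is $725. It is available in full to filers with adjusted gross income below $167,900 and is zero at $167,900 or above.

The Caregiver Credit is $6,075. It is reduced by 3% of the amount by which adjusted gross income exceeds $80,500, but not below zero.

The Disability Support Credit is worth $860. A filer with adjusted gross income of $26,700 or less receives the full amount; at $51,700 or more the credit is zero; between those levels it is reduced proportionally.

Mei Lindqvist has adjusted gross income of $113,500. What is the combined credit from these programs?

Energy Efficiency Rebate: $113,500 is below the $167,900 cutoff, so the full $725 applies.
Caregiver Credit: 3% of the $33,000 excess over $80,500 is $990; credit = $6,075 − $990 = $5,085.
Disability Support Credit: $113,500 is at or above $51,700, so the credit is $0.
Total: $725 + $5,085 + $0 = $5,810.

$5,810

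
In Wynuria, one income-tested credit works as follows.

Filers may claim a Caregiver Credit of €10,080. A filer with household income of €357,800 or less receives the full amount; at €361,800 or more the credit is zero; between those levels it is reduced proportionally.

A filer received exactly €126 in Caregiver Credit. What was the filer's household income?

€126 is 126/10,080 of the full €10,080, so 9,954/10,080 of the €4,000 range has been used: income = €357,800 + €4,000 × 9,954/10,080 = €361,750.

€361,750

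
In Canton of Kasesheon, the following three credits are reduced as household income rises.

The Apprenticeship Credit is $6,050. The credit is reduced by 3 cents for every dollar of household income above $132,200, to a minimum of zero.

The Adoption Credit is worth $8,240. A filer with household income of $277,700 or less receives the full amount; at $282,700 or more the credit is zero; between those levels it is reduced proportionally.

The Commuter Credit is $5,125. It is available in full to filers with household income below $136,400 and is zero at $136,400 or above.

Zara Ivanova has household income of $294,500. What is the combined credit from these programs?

$1,181

Apprenticeship Credit: 3% of the $162,300 excess over $132,200 is $4,869; credit = $6,050 − $4,869 = $1,181.
Adoption Credit: $294,500 is at or above $282,700, so the credit is $0.
Commuter Credit: $294,500 meets or exceeds the $136,400 cutoff, so the credit is $0.
Total: $1,181 + $0 + $0 = $1,181.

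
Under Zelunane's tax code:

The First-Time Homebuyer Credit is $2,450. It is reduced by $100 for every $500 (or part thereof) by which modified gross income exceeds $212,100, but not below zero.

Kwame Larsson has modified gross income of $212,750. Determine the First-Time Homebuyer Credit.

First-Time Homebuyer Credit: income exceeds $212,100 by $650, which is 2 full-or-partial $500 increments; reduction = 2 × $100 = $200, leaving $2,250.

$2,250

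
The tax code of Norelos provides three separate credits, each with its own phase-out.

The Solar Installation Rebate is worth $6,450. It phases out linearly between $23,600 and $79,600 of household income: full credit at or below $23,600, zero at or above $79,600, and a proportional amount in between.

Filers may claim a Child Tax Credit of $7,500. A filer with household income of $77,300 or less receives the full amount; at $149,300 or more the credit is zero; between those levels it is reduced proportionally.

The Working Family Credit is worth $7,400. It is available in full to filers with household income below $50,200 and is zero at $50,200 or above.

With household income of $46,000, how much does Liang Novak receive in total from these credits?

$18,770

Solar Installation Rebate: $46,000 is $22,400 into a $56,000 phase-out range, leaving 33,600/56,000 of the credit: $6,450 × 33,600/56,000 = $3,870.
Child Tax Credit: $46,000 is at or below the $77,300 threshold, so the full $7,500 applies.
Working Family Credit: $46,000 is below the $50,200 cutoff, so the full $7,400 applies.
Total: $3,870 + $7,500 + $7,400 = $18,770.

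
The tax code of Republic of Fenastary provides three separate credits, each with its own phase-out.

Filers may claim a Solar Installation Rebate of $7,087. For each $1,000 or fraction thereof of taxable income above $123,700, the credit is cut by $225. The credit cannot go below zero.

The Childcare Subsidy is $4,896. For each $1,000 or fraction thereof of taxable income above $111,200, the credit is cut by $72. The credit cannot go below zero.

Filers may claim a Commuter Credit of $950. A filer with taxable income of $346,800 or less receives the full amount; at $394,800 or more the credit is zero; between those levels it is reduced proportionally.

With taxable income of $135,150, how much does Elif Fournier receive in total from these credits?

$8,505

Solar Installation Rebate: income exceeds $123,700 by $11,450, which is 12 full-or-partial $1,000 increments; reduction = 12 × $225 = $2,700, leaving $4,387.
Childcare Subsidy: income exceeds $111,200 by $23,950, which is 24 full-or-partial $1,000 increments; reduction = 24 × $72 = $1,728, leaving $3,168.
Commuter Credit: $135,150 is at or below the $346,800 threshold, so the full $950 applies.
Total: $4,387 + $3,168 + $950 = $8,505.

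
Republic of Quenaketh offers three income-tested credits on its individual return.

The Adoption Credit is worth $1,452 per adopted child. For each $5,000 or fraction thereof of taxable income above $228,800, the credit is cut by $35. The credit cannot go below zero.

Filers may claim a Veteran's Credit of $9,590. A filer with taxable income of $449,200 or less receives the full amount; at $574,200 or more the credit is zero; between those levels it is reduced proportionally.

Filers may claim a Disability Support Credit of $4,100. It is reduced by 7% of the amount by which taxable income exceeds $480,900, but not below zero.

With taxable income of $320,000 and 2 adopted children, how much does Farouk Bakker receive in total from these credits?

$15,929

Adoption Credit: base = 2 × $1,452 = $2,904. income exceeds $228,800 by $91,200, which is 19 full-or-partial $5,000 increments; reduction = 19 × $35 = $665, leaving $2,239.
Veteran's Credit: $320,000 is at or below the $449,200 threshold, so the full $9,590 applies.
Disability Support Credit: $320,000 is at or below the $480,900 threshold, so the full $4,100 applies.
Total: $2,239 + $9,590 + $4,100 = $15,929.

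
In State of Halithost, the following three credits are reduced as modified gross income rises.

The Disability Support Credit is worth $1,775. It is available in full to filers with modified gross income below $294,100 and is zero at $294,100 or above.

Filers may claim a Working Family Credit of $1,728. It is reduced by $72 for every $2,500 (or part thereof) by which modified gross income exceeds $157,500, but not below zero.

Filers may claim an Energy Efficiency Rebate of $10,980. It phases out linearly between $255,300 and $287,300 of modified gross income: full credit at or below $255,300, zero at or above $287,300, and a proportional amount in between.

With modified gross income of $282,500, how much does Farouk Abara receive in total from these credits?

Disability Support Credit: $282,500 is below the $294,100 cutoff, so the full $1,775 applies.
Working Family Credit: income exceeds $157,500 by $125,000 → 50 increments × $72 = $3,600 ≥ base, so the credit is $0.
Energy Efficiency Rebate: $282,500 is $27,200 into a $32,000 phase-out range, leaving 4,800/32,000 of the credit: $10,980 × 4,800/32,000 = $1,647.
Total: $1,775 + $0 + $1,647 = $3,422.

$3,422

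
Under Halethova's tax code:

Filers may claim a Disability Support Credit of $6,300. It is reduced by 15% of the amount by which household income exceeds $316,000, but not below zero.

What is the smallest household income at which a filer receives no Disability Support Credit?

The credit falls by 15% of each dollar above $316,000, so it reaches zero when the excess is $6,300 / 15% = $42,000: income = $316,000 + $42,000 = $358,000.

$358,000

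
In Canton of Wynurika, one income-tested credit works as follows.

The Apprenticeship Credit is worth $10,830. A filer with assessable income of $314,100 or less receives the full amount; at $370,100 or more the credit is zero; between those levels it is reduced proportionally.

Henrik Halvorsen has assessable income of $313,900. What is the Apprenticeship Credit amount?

Apprenticeship Credit: $313,900 is at or below the $314,100 threshold, so the full $10,830 applies.

$10,830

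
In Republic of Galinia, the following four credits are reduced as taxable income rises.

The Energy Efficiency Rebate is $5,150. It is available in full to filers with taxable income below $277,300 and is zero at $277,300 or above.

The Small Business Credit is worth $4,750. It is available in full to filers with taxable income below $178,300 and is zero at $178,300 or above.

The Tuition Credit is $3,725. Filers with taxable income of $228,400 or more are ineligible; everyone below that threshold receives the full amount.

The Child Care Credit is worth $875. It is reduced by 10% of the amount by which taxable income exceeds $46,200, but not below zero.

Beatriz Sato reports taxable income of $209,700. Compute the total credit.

$8,875

Energy Efficiency Rebate: $209,700 is below the $277,300 cutoff, so the full $5,150 applies.
Small Business Credit: $209,700 meets or exceeds the $178,300 cutoff, so the credit is $0.
Tuition Credit: $209,700 is below the $228,400 cutoff, so the full $3,725 applies.
Child Care Credit: 10% of the $163,500 excess over $46,200 is $16,350 ≥ base, so the credit is $0.
Total: $5,150 + $0 + $3,725 + $0 = $8,875.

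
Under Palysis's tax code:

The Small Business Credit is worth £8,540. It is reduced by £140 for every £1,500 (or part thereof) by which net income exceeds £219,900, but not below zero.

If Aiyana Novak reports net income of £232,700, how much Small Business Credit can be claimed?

Small Business Credit: income exceeds £219,900 by £12,800, which is 9 full-or-partial £1,500 increments; reduction = 9 × £140 = £1,260, leaving £7,280.

£7,280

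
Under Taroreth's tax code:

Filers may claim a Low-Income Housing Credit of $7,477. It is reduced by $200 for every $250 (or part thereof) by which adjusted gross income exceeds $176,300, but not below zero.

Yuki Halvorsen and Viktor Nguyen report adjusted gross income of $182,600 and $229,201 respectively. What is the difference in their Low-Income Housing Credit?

Yuki ($182,600): Low-Income Housing Credit: income exceeds $176,300 by $6,300, which is 26 full-or-partial $250 increments; reduction = 26 × $200 = $5,200, leaving $2,277.
Viktor ($229,201): Low-Income Housing Credit: income exceeds $176,300 by $52,901 → 212 increments × $200 = $42,400 ≥ base, so the credit is $0.
Difference: |$2,277 − $0| = $2,277.

$2,277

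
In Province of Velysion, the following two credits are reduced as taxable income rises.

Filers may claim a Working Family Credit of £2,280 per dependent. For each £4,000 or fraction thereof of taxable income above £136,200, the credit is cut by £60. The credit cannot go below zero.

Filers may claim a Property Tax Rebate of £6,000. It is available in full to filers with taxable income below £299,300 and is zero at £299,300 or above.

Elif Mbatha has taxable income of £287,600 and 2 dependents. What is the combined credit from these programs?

Working Family Credit: base = 2 × £2,280 = £4,560. income exceeds £136,200 by £151,400, which is 38 full-or-partial £4,000 increments; reduction = 38 × £60 = £2,280, leaving £2,280.
Property Tax Rebate: £287,600 is below the £299,300 cutoff, so the full £6,000 applies.
Total: £2,280 + £6,000 = £8,280.

£8,280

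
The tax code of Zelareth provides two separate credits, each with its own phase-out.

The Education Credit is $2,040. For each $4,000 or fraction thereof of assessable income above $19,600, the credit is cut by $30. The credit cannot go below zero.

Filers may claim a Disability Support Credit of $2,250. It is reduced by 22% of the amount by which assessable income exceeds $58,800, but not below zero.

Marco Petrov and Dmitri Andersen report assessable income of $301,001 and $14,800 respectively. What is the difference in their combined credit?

$4,290

Marco ($301,001): Education Credit: income exceeds $19,600 by $281,401 → 71 increments × $30 = $2,130 ≥ base, so the credit is $0. Disability Support Credit: 22% of the $242,201 excess over $58,800 is $53,284.22 ≥ base, so the credit is $0. total $0 + $0 = $0
Dmitri ($14,800): Education Credit: $14,800 is at or below the $19,600 threshold, so the full $2,040 applies. Disability Support Credit: $14,800 is at or below the $58,800 threshold, so the full $2,250 applies. total $2,040 + $2,250 = $4,290
Difference: |$0 − $4,290| = $4,290.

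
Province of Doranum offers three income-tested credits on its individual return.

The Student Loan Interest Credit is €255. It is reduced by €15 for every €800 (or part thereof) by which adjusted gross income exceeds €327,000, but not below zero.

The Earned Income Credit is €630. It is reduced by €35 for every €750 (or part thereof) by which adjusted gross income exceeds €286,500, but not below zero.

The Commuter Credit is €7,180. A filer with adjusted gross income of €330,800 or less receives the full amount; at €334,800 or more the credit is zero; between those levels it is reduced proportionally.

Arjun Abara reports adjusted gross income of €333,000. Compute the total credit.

€3,366

Student Loan Interest Credit: income exceeds €327,000 by €6,000, which is 8 full-or-partial €800 increments; reduction = 8 × €15 = €120, leaving €135.
Earned Income Credit: income exceeds €286,500 by €46,500 → 62 increments × €35 = €2,170 ≥ base, so the credit is €0.
Commuter Credit: €333,000 is €2,200 into a €4,000 phase-out range, leaving 1,800/4,000 of the credit: €7,180 × 1,800/4,000 = €3,231.
Total: €135 + €0 + €3,231 = €3,366.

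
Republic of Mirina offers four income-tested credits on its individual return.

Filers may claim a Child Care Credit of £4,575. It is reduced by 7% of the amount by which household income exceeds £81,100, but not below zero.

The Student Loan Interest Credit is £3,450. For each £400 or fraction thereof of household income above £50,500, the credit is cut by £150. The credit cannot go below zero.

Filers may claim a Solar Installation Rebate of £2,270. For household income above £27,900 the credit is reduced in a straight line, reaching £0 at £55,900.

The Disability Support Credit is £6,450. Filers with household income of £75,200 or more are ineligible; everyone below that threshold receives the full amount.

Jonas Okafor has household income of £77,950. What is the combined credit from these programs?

£4,575

Child Care Credit: £77,950 is at or below the £81,100 threshold, so the full £4,575 applies.
Student Loan Interest Credit: income exceeds £50,500 by £27,450 → 69 increments × £150 = £10,350 ≥ base, so the credit is £0.
Solar Installation Rebate: £77,950 is at or above £55,900, so the credit is £0.
Disability Support Credit: £77,950 meets or exceeds the £75,200 cutoff, so the credit is £0.
Total: £4,575 + £0 + £0 + £0 = £4,575.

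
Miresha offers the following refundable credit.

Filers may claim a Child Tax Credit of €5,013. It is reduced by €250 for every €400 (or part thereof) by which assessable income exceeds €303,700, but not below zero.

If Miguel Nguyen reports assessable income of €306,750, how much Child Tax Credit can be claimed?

€3,013

Child Tax Credit: income exceeds €303,700 by €3,050, which is 8 full-or-partial €400 increments; reduction = 8 × €250 = €2,000, leaving €3,013.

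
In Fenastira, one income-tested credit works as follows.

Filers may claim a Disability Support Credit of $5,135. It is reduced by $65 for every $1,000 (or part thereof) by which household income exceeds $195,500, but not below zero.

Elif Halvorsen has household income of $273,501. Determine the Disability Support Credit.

Disability Support Credit: income exceeds $195,500 by $78,001 → 79 increments × $65 = $5,135 ≥ base, so the credit is $0.

$0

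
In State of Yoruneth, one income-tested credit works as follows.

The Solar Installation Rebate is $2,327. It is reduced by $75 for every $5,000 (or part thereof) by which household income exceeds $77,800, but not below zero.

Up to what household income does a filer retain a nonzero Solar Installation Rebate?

$232,800

After 31 increments the reduction is 31 × $75 = $2,325, leaving $2; one more increment wipes it out. Increment 31 ends at excess 31 × $5,000 = $155,000, so the highest qualifying income is $77,800 + $155,000 = $232,800.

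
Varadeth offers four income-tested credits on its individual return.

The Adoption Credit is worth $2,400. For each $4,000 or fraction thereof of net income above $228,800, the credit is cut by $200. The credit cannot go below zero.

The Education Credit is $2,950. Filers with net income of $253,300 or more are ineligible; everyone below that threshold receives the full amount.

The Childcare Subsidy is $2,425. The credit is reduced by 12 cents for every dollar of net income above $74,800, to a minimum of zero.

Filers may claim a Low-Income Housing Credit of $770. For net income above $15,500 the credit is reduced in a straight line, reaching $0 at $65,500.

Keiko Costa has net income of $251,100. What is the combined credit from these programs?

$4,150

Adoption Credit: income exceeds $228,800 by $22,300, which is 6 full-or-partial $4,000 increments; reduction = 6 × $200 = $1,200, leaving $1,200.
Education Credit: $251,100 is below the $253,300 cutoff, so the full $2,950 applies.
Childcare Subsidy: 12% of the $176,300 excess over $74,800 is $21,156 ≥ base, so the credit is $0.
Low-Income Housing Credit: $251,100 is at or above $65,500, so the credit is $0.
Total: $1,200 + $2,950 + $0 + $0 = $4,150.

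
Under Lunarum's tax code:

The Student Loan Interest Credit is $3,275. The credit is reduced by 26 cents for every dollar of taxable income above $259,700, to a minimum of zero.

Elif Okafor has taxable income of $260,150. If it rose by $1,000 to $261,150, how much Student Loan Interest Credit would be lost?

$260

At $260,150 — 26% of the $450 excess over $259,700 is $117; credit = $3,275 − $117 = $3,158.
At $261,150 — 26% of the $1,450 excess over $259,700 is $377; credit = $3,275 − $377 = $2,898.
Lost: $3,158 − $2,898 = $260.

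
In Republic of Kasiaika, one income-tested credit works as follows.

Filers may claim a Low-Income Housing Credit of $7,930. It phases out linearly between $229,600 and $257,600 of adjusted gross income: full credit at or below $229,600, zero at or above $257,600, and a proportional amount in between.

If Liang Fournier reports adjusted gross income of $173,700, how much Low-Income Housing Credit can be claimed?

Low-Income Housing Credit: $173,700 is at or below the $229,600 threshold, so the full $7,930 applies.

$7,930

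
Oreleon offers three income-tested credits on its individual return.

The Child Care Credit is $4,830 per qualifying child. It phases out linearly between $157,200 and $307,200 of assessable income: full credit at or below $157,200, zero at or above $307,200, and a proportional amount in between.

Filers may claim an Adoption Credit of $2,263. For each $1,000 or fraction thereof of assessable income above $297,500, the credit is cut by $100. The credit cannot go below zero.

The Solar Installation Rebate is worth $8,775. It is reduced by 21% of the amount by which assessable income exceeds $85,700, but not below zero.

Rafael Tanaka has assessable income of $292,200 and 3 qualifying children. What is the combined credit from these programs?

$3,712

Child Care Credit: base = 3 × $4,830 = $14,490. $292,200 is $135,000 into a $150,000 phase-out range, leaving 15,000/150,000 of the credit: $14,490 × 15,000/150,000 = $1,449.
Adoption Credit: $292,200 is at or below the $297,500 threshold, so the full $2,263 applies.
Solar Installation Rebate: 21% of the $206,500 excess over $85,700 is $43,365 ≥ base, so the credit is $0.
Total: $1,449 + $2,263 + $0 = $3,712.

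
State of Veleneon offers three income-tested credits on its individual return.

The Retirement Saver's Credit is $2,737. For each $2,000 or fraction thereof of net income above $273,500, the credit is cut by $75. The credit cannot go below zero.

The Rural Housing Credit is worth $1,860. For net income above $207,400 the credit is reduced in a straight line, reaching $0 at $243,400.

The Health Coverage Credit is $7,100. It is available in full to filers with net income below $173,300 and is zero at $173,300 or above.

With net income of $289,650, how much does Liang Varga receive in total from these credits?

Retirement Saver's Credit: income exceeds $273,500 by $16,150, which is 9 full-or-partial $2,000 increments; reduction = 9 × $75 = $675, leaving $2,062.
Rural Housing Credit: $289,650 is at or above $243,400, so the credit is $0.
Health Coverage Credit: $289,650 meets or exceeds the $173,300 cutoff, so the credit is $0.
Total: $2,062 + $0 + $0 = $2,062.

$2,062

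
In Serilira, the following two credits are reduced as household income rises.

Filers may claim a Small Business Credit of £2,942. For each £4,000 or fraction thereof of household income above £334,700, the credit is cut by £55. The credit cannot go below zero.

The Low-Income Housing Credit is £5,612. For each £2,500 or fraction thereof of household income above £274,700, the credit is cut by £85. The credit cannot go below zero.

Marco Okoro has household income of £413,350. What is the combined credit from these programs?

£2,694

Small Business Credit: income exceeds £334,700 by £78,650, which is 20 full-or-partial £4,000 increments; reduction = 20 × £55 = £1,100, leaving £1,842.
Low-Income Housing Credit: income exceeds £274,700 by £138,650, which is 56 full-or-partial £2,500 increments; reduction = 56 × £85 = £4,760, leaving £852.
Total: £1,842 + £852 = £2,694.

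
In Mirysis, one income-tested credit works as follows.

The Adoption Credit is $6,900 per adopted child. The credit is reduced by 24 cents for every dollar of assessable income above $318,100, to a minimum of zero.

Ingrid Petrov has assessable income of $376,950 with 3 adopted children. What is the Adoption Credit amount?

$6,576

Adoption Credit: base = 3 × $6,900 = $20,700. 24% of the $58,850 excess over $318,100 is $14,124; credit = $20,700 − $14,124 = $6,576.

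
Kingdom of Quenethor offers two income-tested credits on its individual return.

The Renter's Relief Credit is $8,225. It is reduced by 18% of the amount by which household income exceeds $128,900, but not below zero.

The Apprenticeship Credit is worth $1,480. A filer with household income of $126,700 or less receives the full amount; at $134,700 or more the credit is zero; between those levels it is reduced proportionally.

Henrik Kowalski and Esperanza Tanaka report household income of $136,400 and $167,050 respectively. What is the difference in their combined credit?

$5,517

Henrik ($136,400): Renter's Relief Credit: 18% of the $7,500 excess over $128,900 is $1,350; credit = $8,225 − $1,350 = $6,875. Apprenticeship Credit: $136,400 is at or above $134,700, so the credit is $0. total $6,875 + $0 = $6,875
Esperanza ($167,050): Renter's Relief Credit: 18% of the $38,150 excess over $128,900 is $6,867; credit = $8,225 − $6,867 = $1,358. Apprenticeship Credit: $167,050 is at or above $134,700, so the credit is $0. total $1,358 + $0 = $1,358
Difference: |$6,875 − $1,358| = $5,517.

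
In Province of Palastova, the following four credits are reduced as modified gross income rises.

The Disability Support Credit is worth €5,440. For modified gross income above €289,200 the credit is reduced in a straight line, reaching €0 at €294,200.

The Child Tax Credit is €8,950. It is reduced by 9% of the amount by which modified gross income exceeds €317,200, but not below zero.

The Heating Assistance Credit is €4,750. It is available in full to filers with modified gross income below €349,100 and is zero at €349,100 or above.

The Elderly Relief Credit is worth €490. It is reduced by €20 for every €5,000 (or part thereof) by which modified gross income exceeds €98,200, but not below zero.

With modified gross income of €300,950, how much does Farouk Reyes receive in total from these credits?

€13,700

Disability Support Credit: €300,950 is at or above €294,200, so the credit is €0.
Child Tax Credit: €300,950 is at or below the €317,200 threshold, so the full €8,950 applies.
Heating Assistance Credit: €300,950 is below the €349,100 cutoff, so the full €4,750 applies.
Elderly Relief Credit: income exceeds €98,200 by €202,750 → 41 increments × €20 = €820 ≥ base, so the credit is €0.
Total: €0 + €8,950 + €4,750 + €0 = €13,700.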